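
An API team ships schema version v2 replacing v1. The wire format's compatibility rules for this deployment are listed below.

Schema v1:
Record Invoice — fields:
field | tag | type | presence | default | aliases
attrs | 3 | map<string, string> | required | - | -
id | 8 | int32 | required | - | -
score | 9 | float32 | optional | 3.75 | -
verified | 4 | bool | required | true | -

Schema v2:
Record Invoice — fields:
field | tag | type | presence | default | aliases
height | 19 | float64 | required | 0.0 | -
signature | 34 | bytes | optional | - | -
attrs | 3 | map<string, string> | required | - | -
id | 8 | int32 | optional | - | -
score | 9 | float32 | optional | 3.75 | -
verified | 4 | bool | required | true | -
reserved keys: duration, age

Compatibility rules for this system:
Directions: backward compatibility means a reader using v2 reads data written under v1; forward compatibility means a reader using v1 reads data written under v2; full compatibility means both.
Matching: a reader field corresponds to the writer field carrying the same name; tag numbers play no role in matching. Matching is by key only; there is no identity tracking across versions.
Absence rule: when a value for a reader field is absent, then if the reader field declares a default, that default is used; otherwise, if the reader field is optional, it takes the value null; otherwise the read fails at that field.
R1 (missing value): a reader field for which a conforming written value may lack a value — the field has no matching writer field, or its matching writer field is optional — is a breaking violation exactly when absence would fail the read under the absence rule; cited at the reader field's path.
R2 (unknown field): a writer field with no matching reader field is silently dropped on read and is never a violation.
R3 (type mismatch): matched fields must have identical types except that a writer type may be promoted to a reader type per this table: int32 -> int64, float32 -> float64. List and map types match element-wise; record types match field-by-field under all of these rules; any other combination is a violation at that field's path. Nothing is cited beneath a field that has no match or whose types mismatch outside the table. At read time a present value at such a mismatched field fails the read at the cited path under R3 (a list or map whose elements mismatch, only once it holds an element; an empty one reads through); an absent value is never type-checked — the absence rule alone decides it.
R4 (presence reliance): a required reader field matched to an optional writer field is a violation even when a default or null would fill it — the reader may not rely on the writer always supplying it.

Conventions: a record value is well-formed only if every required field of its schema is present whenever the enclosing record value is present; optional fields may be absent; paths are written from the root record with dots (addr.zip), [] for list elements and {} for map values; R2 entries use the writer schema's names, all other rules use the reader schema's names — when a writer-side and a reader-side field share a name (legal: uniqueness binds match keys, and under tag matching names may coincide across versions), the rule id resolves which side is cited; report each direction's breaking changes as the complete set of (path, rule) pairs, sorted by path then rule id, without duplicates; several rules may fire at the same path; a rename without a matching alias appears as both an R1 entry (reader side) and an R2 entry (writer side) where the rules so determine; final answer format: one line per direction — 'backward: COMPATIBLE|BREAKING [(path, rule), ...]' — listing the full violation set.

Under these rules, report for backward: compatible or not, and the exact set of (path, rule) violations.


in Invoice below, arrows point writer -> reader
checking backward for Invoice: reader v2 against writer v1:
  no writer field matches reader height
  no writer field matches reader signature
  map<string, string> -> map<string, string>, writer required: attrs aligns to attrs
  int32 -> int32, writer required: id aligns to id
  float32 -> float32, writer optional: score aligns to score
  bool -> bool, writer required: verified aligns to verified
  nothing fires on Invoice: backward is COMPATIBLE
ruling out the remaining Invoice differences:
  field id in record Invoice: required changed to optional -> matters only for Invoice's forward compatibility — outside the asked direction
  added field height to record Invoice: required float64, tag 19, default 0.0 (in v2 it sits immediately before attrs) -> triggers nothing under Invoice's printed rules — same verdict
  added field signature to record Invoice: optional bytes, tag 34 (in v2 it sits immediately before attrs) -> triggers nothing under Invoice's printed rules — same verdict

backward: COMPATIBLE []


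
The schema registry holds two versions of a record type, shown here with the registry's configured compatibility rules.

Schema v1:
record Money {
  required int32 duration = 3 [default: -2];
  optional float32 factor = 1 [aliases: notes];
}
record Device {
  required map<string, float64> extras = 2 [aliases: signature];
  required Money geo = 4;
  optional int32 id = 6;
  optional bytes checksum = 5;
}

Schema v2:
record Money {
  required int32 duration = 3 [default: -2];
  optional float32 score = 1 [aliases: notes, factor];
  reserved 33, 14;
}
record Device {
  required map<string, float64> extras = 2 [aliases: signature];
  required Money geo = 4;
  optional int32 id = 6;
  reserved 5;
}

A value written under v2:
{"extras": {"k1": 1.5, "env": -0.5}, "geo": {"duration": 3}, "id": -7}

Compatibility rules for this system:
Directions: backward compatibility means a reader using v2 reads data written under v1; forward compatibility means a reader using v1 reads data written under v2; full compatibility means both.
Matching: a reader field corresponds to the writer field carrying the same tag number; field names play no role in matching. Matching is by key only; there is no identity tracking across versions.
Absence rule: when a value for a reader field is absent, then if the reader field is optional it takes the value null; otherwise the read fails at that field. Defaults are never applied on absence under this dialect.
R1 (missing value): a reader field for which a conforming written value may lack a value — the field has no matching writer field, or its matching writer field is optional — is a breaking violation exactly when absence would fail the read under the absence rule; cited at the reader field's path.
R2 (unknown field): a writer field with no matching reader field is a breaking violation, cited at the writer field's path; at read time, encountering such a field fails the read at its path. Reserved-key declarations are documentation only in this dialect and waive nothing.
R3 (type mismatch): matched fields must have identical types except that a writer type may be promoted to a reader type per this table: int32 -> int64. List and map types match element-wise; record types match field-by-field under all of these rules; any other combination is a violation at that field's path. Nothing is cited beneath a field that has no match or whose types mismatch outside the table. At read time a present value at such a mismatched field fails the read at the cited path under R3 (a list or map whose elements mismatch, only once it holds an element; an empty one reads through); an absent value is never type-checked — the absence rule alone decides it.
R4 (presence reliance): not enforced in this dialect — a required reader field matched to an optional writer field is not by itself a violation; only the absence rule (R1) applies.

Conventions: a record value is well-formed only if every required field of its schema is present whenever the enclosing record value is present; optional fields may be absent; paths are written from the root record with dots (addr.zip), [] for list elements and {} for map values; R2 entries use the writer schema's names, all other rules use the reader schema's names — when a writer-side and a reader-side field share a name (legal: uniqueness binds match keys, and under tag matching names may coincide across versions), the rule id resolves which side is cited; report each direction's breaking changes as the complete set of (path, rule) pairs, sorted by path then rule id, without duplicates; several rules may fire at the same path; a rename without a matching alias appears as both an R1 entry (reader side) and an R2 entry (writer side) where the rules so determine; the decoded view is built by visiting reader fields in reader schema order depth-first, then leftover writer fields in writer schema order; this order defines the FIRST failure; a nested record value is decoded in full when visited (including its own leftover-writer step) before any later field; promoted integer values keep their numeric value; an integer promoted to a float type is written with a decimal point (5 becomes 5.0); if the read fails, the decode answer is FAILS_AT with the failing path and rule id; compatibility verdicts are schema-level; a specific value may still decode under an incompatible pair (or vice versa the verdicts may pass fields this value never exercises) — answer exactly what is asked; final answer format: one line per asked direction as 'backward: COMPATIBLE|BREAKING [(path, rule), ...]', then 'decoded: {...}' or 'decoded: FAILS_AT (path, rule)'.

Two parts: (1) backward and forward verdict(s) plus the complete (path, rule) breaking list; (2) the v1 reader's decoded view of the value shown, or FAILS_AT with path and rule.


backward: BREAKING [(checksum, R2)]; forward: COMPATIBLE []; decoded: {"extras": {"k1": 1.5, "env": -0.5}, "geo": {"duration": 3, "factor": null}, "id": -7, "checksum": null}

the writer's type comes first in each Device pair
checking backward for Device: reader v2 against writer v1:
  map<string, float64> -> map<string, float64>, writer required: extras aligns to extras
  Money -> Money, writer required: geo aligns to geo
  int32 -> int32, writer optional: id aligns to id
  writer field checksum has no reader counterpart
  int32 -> int32, writer required: geo.duration aligns to geo.duration
  float32 -> float32, writer optional: geo.score aligns to geo.factor
  breaking: (checksum, R2)
  => backward: BREAKING (1)
checking forward for Device: reader v1 against writer v2:
  map<string, float64> -> map<string, float64>, writer required: extras aligns to extras
  Money -> Money, writer required: geo aligns to geo
  int32 -> int32, writer optional: id aligns to id
  checksum has no writer counterpart
  int32 -> int32, writer required: geo.duration aligns to geo.duration
  float32 -> float32, writer optional: geo.factor aligns to geo.score
  nothing fires on Device: forward is COMPATIBLE
decode walk for Device under reader schema v1:
  extras := {"k1": 1.5, "env": -0.5}
  geo.duration := 3
  geo.factor := null (not supplied -> null)
  id := -7
  checksum := null (not supplied -> null)
  => decoded: {"extras": {"k1": 1.5, "env": -0.5}, "geo": {"duration": 3, "factor": null}, "id": -7, "checksum": null}


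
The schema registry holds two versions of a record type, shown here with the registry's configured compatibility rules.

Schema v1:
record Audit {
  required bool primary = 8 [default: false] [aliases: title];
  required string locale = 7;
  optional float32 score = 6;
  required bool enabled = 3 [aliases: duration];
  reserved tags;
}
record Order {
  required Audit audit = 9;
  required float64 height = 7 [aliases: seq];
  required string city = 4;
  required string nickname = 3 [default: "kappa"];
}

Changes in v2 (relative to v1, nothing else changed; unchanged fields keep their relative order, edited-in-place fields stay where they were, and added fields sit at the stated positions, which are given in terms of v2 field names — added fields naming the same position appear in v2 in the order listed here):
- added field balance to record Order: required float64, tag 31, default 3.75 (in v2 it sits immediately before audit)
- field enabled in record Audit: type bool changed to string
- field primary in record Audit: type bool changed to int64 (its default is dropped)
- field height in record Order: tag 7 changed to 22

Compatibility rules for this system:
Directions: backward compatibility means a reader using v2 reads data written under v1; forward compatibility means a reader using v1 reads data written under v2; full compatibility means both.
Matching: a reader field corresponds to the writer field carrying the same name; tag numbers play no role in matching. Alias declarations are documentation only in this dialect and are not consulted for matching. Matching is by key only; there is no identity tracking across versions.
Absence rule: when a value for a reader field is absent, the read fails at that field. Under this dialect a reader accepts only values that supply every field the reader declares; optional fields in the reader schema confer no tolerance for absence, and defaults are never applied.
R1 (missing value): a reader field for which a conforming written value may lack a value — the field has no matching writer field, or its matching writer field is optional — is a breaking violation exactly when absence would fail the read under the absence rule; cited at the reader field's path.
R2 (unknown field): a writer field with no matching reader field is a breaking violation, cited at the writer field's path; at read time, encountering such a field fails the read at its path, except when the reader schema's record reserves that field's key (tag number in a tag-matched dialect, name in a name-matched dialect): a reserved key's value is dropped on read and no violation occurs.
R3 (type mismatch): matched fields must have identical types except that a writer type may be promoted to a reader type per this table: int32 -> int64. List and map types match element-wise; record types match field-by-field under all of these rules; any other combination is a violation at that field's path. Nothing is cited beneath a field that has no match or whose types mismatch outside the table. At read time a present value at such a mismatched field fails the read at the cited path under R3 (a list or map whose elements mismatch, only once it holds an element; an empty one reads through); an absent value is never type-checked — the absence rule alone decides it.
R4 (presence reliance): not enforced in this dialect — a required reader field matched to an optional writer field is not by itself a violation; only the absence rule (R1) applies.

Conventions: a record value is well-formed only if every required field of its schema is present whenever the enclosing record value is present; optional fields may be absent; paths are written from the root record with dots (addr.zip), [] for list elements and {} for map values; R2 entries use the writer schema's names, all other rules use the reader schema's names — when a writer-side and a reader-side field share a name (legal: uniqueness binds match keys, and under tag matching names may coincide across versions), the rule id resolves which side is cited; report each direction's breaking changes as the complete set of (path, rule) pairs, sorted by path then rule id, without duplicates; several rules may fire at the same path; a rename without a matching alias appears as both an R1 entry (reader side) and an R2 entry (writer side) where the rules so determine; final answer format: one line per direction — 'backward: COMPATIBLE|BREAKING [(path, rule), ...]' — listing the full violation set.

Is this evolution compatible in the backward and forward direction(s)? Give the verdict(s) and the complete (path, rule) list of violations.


backward: BREAKING [(audit.enabled, R3), (audit.primary, R3), (audit.score, R1), (balance, R1)]; forward: BREAKING [(audit.enabled, R3), (audit.primary, R3), (audit.score, R1), (balance, R2)]

each type pair in Order: writer, then reader
backward analysis of Order with v2 as reader and v1 as writer:
  no writer field matches reader balance
  writer required, Audit -> Audit: reader audit maps from writer audit
  writer required, float64 -> float64: reader height maps from writer height
  writer required, string -> string: reader city maps from writer city
  writer required, string -> string: reader nickname maps from writer nickname
  writer required, bool -> int64: reader audit.primary maps from writer audit.primary
  writer required, string -> string: reader audit.locale maps from writer audit.locale
  writer optional, float32 -> float32: reader audit.score maps from writer audit.score
  writer required, bool -> string: reader audit.enabled maps from writer audit.enabled
  violation R3 at audit.enabled
  violation R3 at audit.primary
  violation R1 at audit.score
  violation R1 at balance
  => backward: BREAKING (4)
forward analysis of Order with v1 as reader and v2 as writer:
  writer required, Audit -> Audit: reader audit maps from writer audit
  writer required, float64 -> float64: reader height maps from writer height
  writer required, string -> string: reader city maps from writer city
  writer required, string -> string: reader nickname maps from writer nickname
  leftover writer field: balance
  writer required, int64 -> bool: reader audit.primary maps from writer audit.primary
  writer required, string -> string: reader audit.locale maps from writer audit.locale
  writer optional, float32 -> float32: reader audit.score maps from writer audit.score
  writer required, string -> bool: reader audit.enabled maps from writer audit.enabled
  violation R3 at audit.enabled
  violation R3 at audit.primary
  violation R1 at audit.score
  violation R2 at balance
  => forward: BREAKING (4)


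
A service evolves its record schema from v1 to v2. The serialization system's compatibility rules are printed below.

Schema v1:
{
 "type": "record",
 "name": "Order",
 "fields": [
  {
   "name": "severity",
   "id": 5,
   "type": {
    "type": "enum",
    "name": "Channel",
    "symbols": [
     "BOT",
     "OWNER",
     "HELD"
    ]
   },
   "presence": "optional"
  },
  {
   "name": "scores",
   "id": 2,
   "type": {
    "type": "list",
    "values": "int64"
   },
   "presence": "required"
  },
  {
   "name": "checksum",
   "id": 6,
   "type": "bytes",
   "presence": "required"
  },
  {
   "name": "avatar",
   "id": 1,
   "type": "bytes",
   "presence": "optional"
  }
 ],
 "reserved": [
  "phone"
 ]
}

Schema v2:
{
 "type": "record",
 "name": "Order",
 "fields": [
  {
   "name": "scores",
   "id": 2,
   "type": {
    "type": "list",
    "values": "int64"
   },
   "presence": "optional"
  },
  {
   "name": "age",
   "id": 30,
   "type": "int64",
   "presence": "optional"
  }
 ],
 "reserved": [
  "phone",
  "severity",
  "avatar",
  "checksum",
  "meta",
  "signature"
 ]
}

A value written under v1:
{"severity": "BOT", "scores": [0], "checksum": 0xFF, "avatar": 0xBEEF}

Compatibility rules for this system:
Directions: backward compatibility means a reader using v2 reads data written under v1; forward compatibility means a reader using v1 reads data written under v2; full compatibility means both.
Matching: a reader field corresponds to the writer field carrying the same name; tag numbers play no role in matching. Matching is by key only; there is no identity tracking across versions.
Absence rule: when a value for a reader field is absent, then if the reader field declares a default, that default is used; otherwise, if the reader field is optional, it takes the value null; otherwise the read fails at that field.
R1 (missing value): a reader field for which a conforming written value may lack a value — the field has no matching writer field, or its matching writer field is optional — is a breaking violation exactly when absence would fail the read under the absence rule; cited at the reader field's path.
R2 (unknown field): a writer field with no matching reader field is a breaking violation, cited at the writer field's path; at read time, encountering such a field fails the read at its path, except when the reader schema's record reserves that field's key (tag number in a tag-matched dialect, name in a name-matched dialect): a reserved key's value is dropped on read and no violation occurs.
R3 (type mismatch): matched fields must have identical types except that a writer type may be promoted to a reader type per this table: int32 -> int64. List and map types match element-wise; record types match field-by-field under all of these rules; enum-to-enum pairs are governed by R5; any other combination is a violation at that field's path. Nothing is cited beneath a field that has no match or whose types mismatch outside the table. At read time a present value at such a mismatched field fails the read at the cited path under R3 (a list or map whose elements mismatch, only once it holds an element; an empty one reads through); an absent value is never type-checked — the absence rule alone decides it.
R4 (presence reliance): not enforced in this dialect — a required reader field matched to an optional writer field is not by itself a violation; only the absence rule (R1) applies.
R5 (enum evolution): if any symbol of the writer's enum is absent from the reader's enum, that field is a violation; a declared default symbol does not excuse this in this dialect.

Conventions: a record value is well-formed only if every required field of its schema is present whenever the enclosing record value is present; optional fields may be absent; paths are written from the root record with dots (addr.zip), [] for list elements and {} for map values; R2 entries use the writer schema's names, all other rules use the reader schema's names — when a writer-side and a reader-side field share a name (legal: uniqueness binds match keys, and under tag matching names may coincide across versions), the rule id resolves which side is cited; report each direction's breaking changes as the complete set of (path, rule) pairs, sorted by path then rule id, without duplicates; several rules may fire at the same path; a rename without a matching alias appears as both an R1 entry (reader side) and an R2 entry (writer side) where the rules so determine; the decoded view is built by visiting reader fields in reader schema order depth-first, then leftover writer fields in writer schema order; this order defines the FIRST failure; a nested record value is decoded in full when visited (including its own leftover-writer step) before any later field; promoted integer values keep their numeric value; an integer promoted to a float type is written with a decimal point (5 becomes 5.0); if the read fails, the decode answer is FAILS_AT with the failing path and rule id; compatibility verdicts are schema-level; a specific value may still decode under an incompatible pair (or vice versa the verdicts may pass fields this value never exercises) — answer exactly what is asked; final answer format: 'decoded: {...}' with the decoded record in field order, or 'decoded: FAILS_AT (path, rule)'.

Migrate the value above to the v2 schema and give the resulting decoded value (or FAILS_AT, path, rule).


decoded: {"scores": [0], "age": null}

in Order below, arrows point writer -> reader
migrating the Order value to v2:
  scores := [0]
  age := null (not supplied -> null)
  writer severity: reserved -> dropped
  writer checksum: reserved -> dropped
  writer avatar: reserved -> dropped
  => decoded: {"scores": [0], "age": null}
the other Order changes do not affect what is asked:
  field scores in record Order: required changed to optional -> schema-level compatibility only; this Order value's decode is unchanged


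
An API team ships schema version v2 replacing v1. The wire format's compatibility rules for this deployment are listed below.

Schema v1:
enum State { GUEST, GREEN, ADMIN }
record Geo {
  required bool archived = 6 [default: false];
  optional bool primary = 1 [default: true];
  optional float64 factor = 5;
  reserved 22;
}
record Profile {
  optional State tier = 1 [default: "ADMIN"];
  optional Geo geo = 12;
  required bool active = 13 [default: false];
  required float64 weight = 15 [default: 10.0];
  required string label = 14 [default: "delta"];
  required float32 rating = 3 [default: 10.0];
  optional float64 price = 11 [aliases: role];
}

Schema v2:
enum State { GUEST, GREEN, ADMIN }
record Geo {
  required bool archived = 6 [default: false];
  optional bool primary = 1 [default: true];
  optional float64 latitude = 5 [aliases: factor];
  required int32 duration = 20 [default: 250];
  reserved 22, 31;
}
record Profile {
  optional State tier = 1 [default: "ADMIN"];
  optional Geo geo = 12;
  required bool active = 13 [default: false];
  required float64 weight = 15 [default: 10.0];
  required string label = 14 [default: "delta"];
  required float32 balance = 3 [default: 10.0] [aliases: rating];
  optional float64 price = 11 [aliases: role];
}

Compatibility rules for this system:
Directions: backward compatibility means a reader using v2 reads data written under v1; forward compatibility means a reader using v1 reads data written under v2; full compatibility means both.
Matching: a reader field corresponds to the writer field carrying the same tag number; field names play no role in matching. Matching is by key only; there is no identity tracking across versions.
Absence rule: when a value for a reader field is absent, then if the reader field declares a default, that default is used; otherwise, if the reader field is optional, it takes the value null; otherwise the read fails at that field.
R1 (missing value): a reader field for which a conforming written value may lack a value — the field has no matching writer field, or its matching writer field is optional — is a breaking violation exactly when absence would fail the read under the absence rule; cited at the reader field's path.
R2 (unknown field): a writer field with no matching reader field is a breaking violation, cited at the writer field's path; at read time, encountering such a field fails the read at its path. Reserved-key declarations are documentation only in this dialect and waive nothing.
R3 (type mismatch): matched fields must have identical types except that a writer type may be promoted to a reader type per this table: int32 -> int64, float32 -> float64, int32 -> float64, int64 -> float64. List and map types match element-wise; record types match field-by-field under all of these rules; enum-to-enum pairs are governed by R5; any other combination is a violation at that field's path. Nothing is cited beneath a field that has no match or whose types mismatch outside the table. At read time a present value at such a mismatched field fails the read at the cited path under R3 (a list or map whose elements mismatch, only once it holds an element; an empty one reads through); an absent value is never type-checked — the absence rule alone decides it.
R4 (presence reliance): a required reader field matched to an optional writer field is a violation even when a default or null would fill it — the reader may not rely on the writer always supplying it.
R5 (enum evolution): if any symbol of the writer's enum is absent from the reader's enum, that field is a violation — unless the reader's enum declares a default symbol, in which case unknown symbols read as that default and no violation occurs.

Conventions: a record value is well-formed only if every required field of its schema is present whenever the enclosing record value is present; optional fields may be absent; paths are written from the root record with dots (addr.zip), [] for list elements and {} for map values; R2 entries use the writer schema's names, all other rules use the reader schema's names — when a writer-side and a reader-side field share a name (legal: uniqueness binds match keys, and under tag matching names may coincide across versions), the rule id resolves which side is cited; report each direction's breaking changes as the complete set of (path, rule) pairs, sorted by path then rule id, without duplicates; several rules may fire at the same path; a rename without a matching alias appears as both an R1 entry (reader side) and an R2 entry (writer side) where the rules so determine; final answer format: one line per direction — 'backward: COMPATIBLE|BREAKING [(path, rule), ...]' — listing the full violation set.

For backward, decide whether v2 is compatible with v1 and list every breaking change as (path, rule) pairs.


backward: COMPATIBLE []

each type pair in Profile: writer, then reader
backward analysis of Profile with v2 as reader and v1 as writer:
  tier <- tier (State -> State, writer optional)
  geo <- geo (Geo -> Geo, writer optional)
  active <- active (bool -> bool, writer required)
  weight <- weight (float64 -> float64, writer required)
  label <- label (string -> string, writer required)
  balance <- rating (float32 -> float32, writer required)
  price <- price (float64 -> float64, writer optional)
  geo.archived <- geo.archived (bool -> bool, writer required)
  geo.primary <- geo.primary (bool -> bool, writer optional)
  geo.latitude <- geo.factor (float64 -> float64, writer optional)
  geo.duration: no writer match
  => backward: COMPATIBLE
diffs on Profile not affecting the asked answer:
  renamed field rating to balance in record Profile (alias rating declared on the renamed field) -> triggers nothing under Profile's printed rules — same verdict
  renamed field factor to latitude in record Geo (alias factor declared on the renamed field) -> triggers nothing under Profile's printed rules — same verdict
  added field duration to record Geo: required int32, tag 20, default 250 (in v2 it sits last) -> its effect on Profile is confined to the forward direction, not asked


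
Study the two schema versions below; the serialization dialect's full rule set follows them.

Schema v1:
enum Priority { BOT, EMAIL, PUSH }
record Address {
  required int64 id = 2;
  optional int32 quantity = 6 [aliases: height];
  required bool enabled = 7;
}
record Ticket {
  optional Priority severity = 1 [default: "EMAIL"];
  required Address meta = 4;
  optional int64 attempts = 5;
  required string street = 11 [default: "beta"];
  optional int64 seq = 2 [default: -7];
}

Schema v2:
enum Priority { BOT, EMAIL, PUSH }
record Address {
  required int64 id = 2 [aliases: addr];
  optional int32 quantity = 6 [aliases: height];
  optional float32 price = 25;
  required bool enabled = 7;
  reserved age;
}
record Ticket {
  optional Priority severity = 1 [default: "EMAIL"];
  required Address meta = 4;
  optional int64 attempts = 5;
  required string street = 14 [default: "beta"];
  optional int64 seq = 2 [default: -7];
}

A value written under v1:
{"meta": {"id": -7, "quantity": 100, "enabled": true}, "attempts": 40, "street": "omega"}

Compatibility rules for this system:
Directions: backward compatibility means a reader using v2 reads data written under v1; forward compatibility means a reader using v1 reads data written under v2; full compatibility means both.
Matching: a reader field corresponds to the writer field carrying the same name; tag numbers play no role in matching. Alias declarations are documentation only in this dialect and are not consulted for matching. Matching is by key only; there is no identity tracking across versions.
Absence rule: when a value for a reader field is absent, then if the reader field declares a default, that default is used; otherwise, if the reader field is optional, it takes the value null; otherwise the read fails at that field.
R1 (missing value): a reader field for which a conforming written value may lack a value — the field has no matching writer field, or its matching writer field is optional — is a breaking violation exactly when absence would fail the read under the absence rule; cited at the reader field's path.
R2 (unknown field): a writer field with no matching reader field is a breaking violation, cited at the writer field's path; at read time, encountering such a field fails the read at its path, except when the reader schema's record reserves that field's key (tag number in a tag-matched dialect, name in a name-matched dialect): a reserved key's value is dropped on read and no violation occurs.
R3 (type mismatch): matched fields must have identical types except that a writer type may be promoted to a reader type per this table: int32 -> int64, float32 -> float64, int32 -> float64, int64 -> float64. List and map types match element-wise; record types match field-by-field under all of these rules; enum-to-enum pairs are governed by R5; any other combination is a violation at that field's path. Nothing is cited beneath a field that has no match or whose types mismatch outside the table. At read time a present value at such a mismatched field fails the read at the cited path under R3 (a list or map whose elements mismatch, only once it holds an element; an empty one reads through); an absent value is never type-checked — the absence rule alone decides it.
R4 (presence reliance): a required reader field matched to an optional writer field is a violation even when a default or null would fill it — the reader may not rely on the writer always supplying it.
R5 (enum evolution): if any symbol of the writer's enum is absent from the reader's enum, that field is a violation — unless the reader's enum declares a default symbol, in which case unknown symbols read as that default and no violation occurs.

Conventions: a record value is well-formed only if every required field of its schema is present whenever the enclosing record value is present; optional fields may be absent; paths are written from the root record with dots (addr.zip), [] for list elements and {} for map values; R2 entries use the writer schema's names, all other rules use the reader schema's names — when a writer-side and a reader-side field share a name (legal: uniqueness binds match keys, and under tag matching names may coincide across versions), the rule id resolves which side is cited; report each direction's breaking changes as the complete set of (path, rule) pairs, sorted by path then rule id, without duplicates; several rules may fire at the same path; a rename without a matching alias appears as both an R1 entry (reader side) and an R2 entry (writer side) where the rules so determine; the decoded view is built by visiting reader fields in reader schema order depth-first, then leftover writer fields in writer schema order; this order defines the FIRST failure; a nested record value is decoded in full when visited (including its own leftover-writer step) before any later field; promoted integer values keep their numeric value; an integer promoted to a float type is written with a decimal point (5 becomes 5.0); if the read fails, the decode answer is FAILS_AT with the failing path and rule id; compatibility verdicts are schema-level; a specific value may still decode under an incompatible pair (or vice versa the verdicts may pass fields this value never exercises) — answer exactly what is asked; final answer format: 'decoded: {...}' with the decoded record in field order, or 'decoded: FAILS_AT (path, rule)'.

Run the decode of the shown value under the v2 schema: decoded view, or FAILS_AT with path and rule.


arrows below run writer -> reader for Ticket
decoding the Ticket value with the v2 reader:
  severity := "EMAIL" (no value, default fills)
  meta.id := -7
  meta.quantity := 100
  meta.price := null (not supplied -> null)
  meta.enabled := true
  attempts := 40
  street := "omega"
  seq := -7 (no value, default fills)
  => decoded: {"severity": "EMAIL", "meta": {"id": -7, "quantity": 100, "price": null, "enabled": true}, "attempts": 40, "street": "omega", "seq": -7}
the other Ticket changes do not affect what is asked:
  field street in record Ticket: tag 11 changed to 14 -> triggers nothing under the printed rules; the Ticket answer is the same either way

decoded: {"severity": "EMAIL", "meta": {"id": -7, "quantity": 100, "price": null, "enabled": true}, "attempts": 40, "street": "omega", "seq": -7}


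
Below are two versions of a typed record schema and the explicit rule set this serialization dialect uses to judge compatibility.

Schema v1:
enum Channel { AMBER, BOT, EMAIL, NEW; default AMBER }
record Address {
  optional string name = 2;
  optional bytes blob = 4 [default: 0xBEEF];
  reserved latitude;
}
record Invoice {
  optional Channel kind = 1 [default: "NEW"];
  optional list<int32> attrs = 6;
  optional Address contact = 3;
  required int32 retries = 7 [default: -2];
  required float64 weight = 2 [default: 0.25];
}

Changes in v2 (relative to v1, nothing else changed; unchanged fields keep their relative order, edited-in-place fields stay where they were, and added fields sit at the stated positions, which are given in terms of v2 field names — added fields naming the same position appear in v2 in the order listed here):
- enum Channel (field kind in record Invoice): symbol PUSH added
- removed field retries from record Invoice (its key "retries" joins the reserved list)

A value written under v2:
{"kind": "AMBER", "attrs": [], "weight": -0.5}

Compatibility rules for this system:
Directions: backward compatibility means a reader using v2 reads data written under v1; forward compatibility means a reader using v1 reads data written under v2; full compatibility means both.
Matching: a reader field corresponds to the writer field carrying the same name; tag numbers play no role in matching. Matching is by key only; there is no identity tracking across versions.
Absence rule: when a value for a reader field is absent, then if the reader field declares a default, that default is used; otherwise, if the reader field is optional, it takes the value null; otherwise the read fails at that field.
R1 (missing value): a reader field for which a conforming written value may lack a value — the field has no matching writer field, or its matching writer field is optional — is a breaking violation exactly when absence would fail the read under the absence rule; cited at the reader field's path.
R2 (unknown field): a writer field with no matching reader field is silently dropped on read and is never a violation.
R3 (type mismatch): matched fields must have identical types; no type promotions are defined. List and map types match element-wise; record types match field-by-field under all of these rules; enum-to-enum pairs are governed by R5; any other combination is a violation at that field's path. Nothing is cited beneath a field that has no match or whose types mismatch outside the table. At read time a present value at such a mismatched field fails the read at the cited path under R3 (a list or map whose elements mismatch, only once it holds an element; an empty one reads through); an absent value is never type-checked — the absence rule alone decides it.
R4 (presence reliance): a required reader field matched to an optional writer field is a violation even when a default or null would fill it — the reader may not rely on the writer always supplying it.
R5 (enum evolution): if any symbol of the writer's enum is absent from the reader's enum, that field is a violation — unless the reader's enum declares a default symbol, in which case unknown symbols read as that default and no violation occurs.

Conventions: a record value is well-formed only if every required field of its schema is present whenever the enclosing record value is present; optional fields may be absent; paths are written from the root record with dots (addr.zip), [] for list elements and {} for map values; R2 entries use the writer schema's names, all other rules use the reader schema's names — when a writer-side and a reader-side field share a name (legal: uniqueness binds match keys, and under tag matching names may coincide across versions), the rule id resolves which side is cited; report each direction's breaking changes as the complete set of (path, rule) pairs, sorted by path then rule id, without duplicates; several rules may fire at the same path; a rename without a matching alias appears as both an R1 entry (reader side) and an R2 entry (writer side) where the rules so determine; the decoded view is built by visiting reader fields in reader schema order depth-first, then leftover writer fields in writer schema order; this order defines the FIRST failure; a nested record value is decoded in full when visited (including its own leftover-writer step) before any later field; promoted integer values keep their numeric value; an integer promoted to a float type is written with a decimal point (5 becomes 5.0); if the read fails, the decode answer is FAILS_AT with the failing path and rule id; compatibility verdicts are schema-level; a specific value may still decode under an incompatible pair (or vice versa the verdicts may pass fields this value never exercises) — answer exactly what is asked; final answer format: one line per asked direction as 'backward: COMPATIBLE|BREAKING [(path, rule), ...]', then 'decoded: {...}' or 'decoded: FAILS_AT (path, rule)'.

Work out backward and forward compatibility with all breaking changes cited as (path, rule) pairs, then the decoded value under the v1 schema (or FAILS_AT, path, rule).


the writer's type comes first in each Invoice pair
backward analysis of Invoice with v2 as reader and v1 as writer:
  Channel -> Channel, writer optional: kind aligns to kind
  list<int32> -> list<int32>, writer optional: attrs aligns to attrs
  Address -> Address, writer optional: contact aligns to contact
  float64 -> float64, writer required: weight aligns to weight
  retries (writer side), unknown to reader
  string -> string, writer optional: contact.name aligns to contact.name
  bytes -> bytes, writer optional: contact.blob aligns to contact.blob
  nothing fires on Invoice: backward is COMPATIBLE
forward analysis of Invoice with v1 as reader and v2 as writer:
  Channel -> Channel, writer optional: kind aligns to kind
  list<int32> -> list<int32>, writer optional: attrs aligns to attrs
  Address -> Address, writer optional: contact aligns to contact
  no writer field matches reader retries
  float64 -> float64, writer required: weight aligns to weight
  string -> string, writer optional: contact.name aligns to contact.name
  bytes -> bytes, writer optional: contact.blob aligns to contact.blob
  nothing fires on Invoice: forward is COMPATIBLE
decoding the Invoice value with the v1 reader:
  kind := "AMBER"
  attrs := []
  contact := null (missing; optional => null)
  retries := -2 (missing; default applied)
  weight := -0.5
  => decoded: {"kind": "AMBER", "attrs": [], "contact": null, "retries": -2, "weight": -0.5}

backward: COMPATIBLE []; forward: COMPATIBLE []; decoded: {"kind": "AMBER", "attrs": [], "contact": null, "retries": -2, "weight": -0.5}
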